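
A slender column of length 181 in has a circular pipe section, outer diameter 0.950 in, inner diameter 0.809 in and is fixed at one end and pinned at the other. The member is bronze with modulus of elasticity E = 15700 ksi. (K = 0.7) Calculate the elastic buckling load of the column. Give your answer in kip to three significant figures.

P_cr ≈ 0.183 kip

d_o = 0.950 in, d_i = 0.809 in
I = π(d_o⁴ − d_i⁴)/64 = π(0.950⁴ − 0.8090⁴)/64 = 1.896×10^-2 in⁴
Effective length L_e = K·L = 0.7 × 181 = 126.7 in
P_cr = π²EI / L_e² = π² × 15700×10³ × 1.896×10^-2 / 126.7² = 183.0 lb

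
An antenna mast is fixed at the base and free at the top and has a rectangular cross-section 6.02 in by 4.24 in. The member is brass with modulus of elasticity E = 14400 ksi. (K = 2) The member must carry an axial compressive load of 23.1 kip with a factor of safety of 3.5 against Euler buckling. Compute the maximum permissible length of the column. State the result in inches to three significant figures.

Buckling occurs about the weak axis: I_min = h·b³/12 with b = 4.24 in (the shorter side).
I_min = 6.02×4.24³/12 = 38.24 in⁴
Required critical load P_cr = n·P = 3.5 × 23.1 = 80.85 kip = 8.085×10^4 lb
From P_cr = π²EI/(K·L)²:  L = (1/K)·√(π²EI/P_cr) = (1/2)·√(π²×1.44×10^7×38.24/8.085×10^4)
L = 130 in

L_max ≈ 130 in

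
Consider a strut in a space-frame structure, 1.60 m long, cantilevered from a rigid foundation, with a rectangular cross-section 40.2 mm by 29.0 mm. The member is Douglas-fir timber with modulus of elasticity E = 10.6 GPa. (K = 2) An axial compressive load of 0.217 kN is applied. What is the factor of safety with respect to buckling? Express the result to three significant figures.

Buckling occurs about the weak axis: I_min = h·b³/12 with b = 29.0 mm (the shorter side).
I_min = 40.2×29.0³/12 = 8.170×10^4 mm⁴
I = 8.170×10^4 mm⁴ = 8.170×10^-8 m⁴
Effective length L_e = K·L = 2 × 1.60 = 3.200 m
P_cr = π²EI / L_e² = π² × 10.6×10⁹ × 8.170×10^-8 / 3.200² = 834.7 N
Factor of safety n = P_cr / P = 0.83473 / 0.217 = 3.85

n ≈ 3.85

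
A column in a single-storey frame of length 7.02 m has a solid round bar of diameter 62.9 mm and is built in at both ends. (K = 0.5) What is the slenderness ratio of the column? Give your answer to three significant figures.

For a solid circle r = d/4 = 62.9/4 = 15.72 mm
L_e = K·L = 0.5 × 7.02 m = 3.510 m = 3510.0 mm
λ = L_e / r_min = 3510.0 / 15.73 = 223

λ ≈ 223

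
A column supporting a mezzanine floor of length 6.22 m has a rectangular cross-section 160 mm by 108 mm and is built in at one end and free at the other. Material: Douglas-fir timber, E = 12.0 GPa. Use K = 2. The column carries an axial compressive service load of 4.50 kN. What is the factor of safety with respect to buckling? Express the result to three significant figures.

Buckling occurs about the weak axis: I_min = h·b³/12 with b = 108 mm (the shorter side).
I_min = 160×108³/12 = 1.680×10^7 mm⁴
I = 1.680×10^7 mm⁴ = 1.680×10^-5 m⁴
Effective length L_e = K·L = 2 × 6.22 = 12.44 m
P_cr = π²EI / L_e² = π² × 12.0×10⁹ × 1.680×10^-5 / 12.44² = 1.285×10^4 N
Factor of safety n = P_cr / P = 12.854 / 4.50 = 2.86

n ≈ 2.86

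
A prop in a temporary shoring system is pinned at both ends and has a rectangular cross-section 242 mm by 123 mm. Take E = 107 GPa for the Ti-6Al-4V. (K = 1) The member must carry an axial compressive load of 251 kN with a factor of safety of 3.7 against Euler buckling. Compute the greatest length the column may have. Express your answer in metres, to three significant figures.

L_max ≈ 6.53 m

Buckling occurs about the weak axis: I_min = h·b³/12 with b = 123 mm (the shorter side).
I_min = 242×123³/12 = 3.753×10^7 mm⁴
I = 3.753×10^-5 m⁴
Required critical load P_cr = n·P = 3.7 × 251 = 928.7 kN = 9.287×10^5 N
From P_cr = π²EI/(K·L)²:  L = (1/K)·√(π²EI/P_cr) = (1/1)·√(π²×1.07×10^11×3.753×10^-5/9.287×10^5)
L = 6.53 m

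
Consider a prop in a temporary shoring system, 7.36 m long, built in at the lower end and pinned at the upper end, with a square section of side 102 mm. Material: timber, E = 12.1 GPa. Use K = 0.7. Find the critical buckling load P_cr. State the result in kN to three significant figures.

I = a⁴/12 = 102⁴/12 = 9.020×10^6 mm⁴
I = 9.020×10^6 mm⁴ = 9.020×10^-6 m⁴
Effective length L_e = K·L = 0.7 × 7.36 = 5.152 m
P_cr = π²EI / L_e² = π² × 12.1×10⁹ × 9.020×10^-6 / 5.152² = 4.058×10^4 N

P_cr ≈ 40.6 kN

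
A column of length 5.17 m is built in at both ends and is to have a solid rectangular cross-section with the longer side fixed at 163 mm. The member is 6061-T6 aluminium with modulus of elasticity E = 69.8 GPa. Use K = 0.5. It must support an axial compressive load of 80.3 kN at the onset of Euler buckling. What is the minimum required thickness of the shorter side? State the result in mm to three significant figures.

L_e = K·L = 0.5 × 5.17 = 2.585 m
Required I = P_cr·L_e²/(π²E) = 8.030×10^4 × 2.585² / (π² × 6.98×10^10) = 7.789×10^-7 m⁴
I_req = 7.789×10^5 mm⁴
Rectangle, weak axis: I_min = h·b³/12 with h = 163 mm fixed  ⇒  b = (12I/h)^(1/3) = 38.6 mm

b ≈ 38.6 mm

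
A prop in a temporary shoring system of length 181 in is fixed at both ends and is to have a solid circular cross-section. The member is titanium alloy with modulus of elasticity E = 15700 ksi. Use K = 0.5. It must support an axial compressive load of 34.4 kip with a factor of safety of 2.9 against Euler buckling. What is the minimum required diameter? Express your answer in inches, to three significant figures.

d ≈ 3.22 in

Required P_cr = n·P = 2.9 × 34.4 = 99.76 kip
L_e = K·L = 0.5 × 181 = 90.50 in
Required I = P_cr·L_e²/(π²E) = 9.976×10^4 × 90.50² / (π² × 1.57×10^7) = 5.273 in⁴
Solid circle: I = πd⁴/64  ⇒  d = (64I/π)^(1/4) = (64×5.273/π)^(1/4) = 3.22 in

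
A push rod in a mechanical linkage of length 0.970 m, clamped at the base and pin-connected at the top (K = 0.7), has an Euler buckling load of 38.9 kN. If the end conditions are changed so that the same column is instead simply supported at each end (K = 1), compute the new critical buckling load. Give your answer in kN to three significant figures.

P_cr ∝ 1/K², so P_cr,new = P_cr,old × (K_old/K_new)² = 38.9 × (0.7/1)²
= 38.9 × 0.4900 = 19.1 kN

P_cr ≈ 19.1 kN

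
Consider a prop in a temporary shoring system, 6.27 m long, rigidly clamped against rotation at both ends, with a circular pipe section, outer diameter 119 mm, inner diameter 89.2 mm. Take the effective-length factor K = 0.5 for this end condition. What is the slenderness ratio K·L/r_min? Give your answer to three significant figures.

λ ≈ 84.3

d_o = 119 mm, d_i = 89.2 mm
I = π(d_o⁴ − d_i⁴)/64 = π(119⁴ − 89.20⁴)/64 = 6.736×10^6 mm⁴
A = 4.873×10^3 mm²;  r_min = √(I/A) = √(6.736×10^6/4.873×10^3) = 37.18 mm
L_e = K·L = 0.5 × 6.27 m = 3.135 m = 3135.0 mm
λ = L_e / r_min = 3135.0 / 37.18 = 84.3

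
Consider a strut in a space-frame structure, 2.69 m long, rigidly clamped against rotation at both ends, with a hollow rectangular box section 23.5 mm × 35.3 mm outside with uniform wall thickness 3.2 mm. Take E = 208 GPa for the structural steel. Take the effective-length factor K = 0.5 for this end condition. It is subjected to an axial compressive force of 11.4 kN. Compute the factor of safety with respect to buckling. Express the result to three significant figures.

Inner dimensions: h_i = 35.3 − 2×3.2 = 28.90 mm, b_i = 23.5 − 2×3.2 = 17.10 mm
Weak-axis I_min = (h_o·b_o³ − h_i·b_i³)/12 with b_o = 23.5, b_i = 17.10 mm (shorter outer/inner sides).
I_min = (35.3×23.5³ − 28.90×17.10³)/12 = 2.613×10^4 mm⁴
I = 2.613×10^4 mm⁴ = 2.613×10^-8 m⁴
Effective length L_e = K·L = 0.5 × 2.69 = 1.345 m
P_cr = π²EI / L_e² = π² × 208×10⁹ × 2.613×10^-8 / 1.345² = 2.966×10^4 N
Factor of safety n = P_cr / P = 29.657 / 11.4 = 2.60

n ≈ 2.60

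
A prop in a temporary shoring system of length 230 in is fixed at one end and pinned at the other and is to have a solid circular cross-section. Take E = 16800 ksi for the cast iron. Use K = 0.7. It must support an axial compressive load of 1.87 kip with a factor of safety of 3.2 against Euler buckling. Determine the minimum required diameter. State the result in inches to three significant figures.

Required P_cr = n·P = 3.2 × 1.87 = 5.984 kip
L_e = K·L = 0.7 × 230 = 161.0 in
Required I = P_cr·L_e²/(π²E) = 5.984×10^3 × 161.0² / (π² × 1.68×10^7) = 0.9355 in⁴
Solid circle: I = πd⁴/64  ⇒  d = (64I/π)^(1/4) = (64×0.9355/π)^(1/4) = 2.09 in

d ≈ 2.09 in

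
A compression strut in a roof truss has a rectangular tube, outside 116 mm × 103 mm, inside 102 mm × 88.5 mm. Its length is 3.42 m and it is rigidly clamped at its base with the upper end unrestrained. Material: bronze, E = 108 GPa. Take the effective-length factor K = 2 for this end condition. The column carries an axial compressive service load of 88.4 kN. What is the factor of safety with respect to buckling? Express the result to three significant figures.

n ≈ 1.20

Weak-axis I_min = (h_o·b_o³ − h_i·b_i³)/12 with b_o = 103, b_i = 88.50 mm (shorter outer/inner sides).
I_min = (116×103³ − 102.0×88.50³)/12 = 4.671×10^6 mm⁴
I = 4.671×10^6 mm⁴ = 4.671×10^-6 m⁴
Effective length L_e = K·L = 2 × 3.42 = 6.840 m
P_cr = π²EI / L_e² = π² × 108×10⁹ × 4.671×10^-6 / 6.840² = 1.064×10^5 N
Factor of safety n = P_cr / P = 106.42 / 88.4 = 1.20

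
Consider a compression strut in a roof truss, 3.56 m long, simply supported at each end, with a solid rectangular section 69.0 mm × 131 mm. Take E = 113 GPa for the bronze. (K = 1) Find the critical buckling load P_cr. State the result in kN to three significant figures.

Buckling occurs about the weak axis: I_min = h·b³/12 with b = 69.0 mm (the shorter side).
I_min = 131×69.0³/12 = 3.586×10^6 mm⁴
I = 3.586×10^6 mm⁴ = 3.586×10^-6 m⁴
Effective length L_e = K·L = 1 × 3.56 = 3.560 m
P_cr = π²EI / L_e² = π² × 113×10⁹ × 3.586×10^-6 / 3.560² = 3.156×10^5 N

P_cr ≈ 316 kN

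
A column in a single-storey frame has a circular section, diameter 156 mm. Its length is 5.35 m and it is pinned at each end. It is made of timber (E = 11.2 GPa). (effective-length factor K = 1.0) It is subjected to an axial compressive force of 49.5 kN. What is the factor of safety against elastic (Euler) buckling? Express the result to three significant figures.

n ≈ 2.27

I = πd⁴/64 = π×156⁴/64 = 2.907×10^7 mm⁴
I = 2.907×10^7 mm⁴ = 2.907×10^-5 m⁴
Effective length L_e = K·L = 1 × 5.35 = 5.350 m
P_cr = π²EI / L_e² = π² × 11.2×10⁹ × 2.907×10^-5 / 5.350² = 1.123×10^5 N
Factor of safety n = P_cr / P = 112.27 / 49.5 = 2.27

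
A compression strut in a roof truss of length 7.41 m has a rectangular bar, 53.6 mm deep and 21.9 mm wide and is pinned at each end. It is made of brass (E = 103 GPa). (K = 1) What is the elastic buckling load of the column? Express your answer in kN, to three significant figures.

P_cr ≈ 0.869 kN

Buckling occurs about the weak axis: I_min = h·b³/12 with b = 21.9 mm (the shorter side).
I_min = 53.6×21.9³/12 = 4.692×10^4 mm⁴
I = 4.692×10^4 mm⁴ = 4.692×10^-8 m⁴
Effective length L_e = K·L = 1 × 7.41 = 7.410 m
P_cr = π²EI / L_e² = π² × 103×10⁹ × 4.692×10^-8 / 7.410² = 868.6 N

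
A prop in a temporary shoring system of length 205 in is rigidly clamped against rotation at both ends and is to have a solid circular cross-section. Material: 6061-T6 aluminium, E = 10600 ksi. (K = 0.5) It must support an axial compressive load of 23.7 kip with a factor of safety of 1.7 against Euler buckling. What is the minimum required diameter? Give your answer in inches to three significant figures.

Required P_cr = n·P = 1.7 × 23.7 = 40.29 kip
L_e = K·L = 0.5 × 205 = 102.5 in
Required I = P_cr·L_e²/(π²E) = 4.029×10^4 × 102.5² / (π² × 1.06×10^7) = 4.046 in⁴
Solid circle: I = πd⁴/64  ⇒  d = (64I/π)^(1/4) = (64×4.046/π)^(1/4) = 3.01 in

d ≈ 3.01 in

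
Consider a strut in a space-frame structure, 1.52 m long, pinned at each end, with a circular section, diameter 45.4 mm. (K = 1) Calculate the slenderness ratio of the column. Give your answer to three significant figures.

λ ≈ 134

I = πd⁴/64 = π×45.4⁴/64 = 2.085×10^5 mm⁴
A = 1.619×10^3 mm²;  r_min = √(I/A) = √(2.085×10^5/1.619×10^3) = 11.35 mm
L_e = K·L = 1 × 1.52 m = 1.520 m = 1520.0 mm
λ = L_e / r_min = 1520.0 / 11.35 = 134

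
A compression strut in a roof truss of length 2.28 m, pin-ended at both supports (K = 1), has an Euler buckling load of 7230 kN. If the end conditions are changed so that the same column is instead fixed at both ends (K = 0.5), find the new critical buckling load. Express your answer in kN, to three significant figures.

P_cr ∝ 1/K², so P_cr,new = P_cr,old × (K_old/K_new)² = 7230 × (1/0.5)²
= 7230 × 4.000 = 28900 kN

P_cr ≈ 28900 kN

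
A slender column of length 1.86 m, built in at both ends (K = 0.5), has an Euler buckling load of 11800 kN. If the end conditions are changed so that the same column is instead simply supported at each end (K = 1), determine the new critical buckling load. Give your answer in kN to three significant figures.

P_cr ≈ 2950 kN

P_cr ∝ 1/K², so P_cr,new = P_cr,old × (K_old/K_new)² = 11800 × (0.5/1)²
= 11800 × 0.2500 = 2950 kN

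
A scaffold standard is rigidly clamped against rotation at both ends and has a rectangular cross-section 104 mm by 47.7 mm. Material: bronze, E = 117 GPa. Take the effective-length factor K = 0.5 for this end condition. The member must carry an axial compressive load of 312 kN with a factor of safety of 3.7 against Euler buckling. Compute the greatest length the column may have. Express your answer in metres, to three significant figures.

L_max ≈ 1.94 m

Buckling occurs about the weak axis: I_min = h·b³/12 with b = 47.7 mm (the shorter side).
I_min = 104×47.7³/12 = 9.406×10^5 mm⁴
I = 9.406×10^-7 m⁴
Required critical load P_cr = n·P = 3.7 × 312 = 1154 kN = 1.154×10^6 N
From P_cr = π²EI/(K·L)²:  L = (1/K)·√(π²EI/P_cr) = (1/0.5)·√(π²×1.17×10^11×9.406×10^-7/1.154×10^6)
L = 1.94 m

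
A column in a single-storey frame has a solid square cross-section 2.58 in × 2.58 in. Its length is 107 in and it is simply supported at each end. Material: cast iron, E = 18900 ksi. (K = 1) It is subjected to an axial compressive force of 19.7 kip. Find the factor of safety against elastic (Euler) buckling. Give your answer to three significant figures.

I = a⁴/12 = 2.58⁴/12 = 3.692 in⁴
Effective length L_e = K·L = 1 × 107 = 107.0 in
P_cr = π²EI / L_e² = π² × 18900×10³ × 3.692 / 107.0² = 6.016×10^4 lb
Factor of safety n = P_cr / P = 60.158 / 19.7 = 3.05

n ≈ 3.05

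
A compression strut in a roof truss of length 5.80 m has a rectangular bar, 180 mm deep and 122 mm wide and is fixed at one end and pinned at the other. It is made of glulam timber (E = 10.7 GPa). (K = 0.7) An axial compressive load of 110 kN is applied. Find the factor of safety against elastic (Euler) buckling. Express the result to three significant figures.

Buckling occurs about the weak axis: I_min = h·b³/12 with b = 122 mm (the shorter side).
I_min = 180×122³/12 = 2.724×10^7 mm⁴
I = 2.724×10^7 mm⁴ = 2.724×10^-5 m⁴
Effective length L_e = K·L = 0.7 × 5.80 = 4.060 m
P_cr = π²EI / L_e² = π² × 10.7×10⁹ × 2.724×10^-5 / 4.060² = 1.745×10^5 N
Factor of safety n = P_cr / P = 174.50 / 110 = 1.59

n ≈ 1.59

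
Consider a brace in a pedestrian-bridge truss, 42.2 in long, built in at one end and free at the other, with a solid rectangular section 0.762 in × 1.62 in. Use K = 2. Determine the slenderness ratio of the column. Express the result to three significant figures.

λ ≈ 384

For a rectangle r_min = b/√12 = 0.762/√12 = 0.2200 in
L_e = K·L = 2 × 42.2 = 84.40 in
λ = L_e / r_min = 84.400 / 0.2200 = 384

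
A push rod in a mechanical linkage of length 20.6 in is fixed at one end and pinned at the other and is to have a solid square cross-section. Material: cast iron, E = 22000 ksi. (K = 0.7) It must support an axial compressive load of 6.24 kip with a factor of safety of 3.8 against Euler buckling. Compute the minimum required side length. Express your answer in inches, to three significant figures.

Required P_cr = n·P = 3.8 × 6.24 = 23.71 kip
L_e = K·L = 0.7 × 20.6 = 14.42 in
Required I = P_cr·L_e²/(π²E) = 2.371×10^4 × 14.42² / (π² × 2.20×10^7) = 2.271×10^-2 in⁴
Solid square: I = a⁴/12  ⇒  a = (12I)^(1/4) = (12×2.271×10^-2)^(1/4) = 0.723 in

a ≈ 0.723 in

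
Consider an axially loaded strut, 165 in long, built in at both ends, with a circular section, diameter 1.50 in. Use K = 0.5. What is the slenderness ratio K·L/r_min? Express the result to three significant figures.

For a solid circle r = d/4 = 1.50/4 = 0.3750 in
L_e = K·L = 0.5 × 165 = 82.50 in
λ = L_e / r_min = 82.500 / 0.3750 = 220

λ ≈ 220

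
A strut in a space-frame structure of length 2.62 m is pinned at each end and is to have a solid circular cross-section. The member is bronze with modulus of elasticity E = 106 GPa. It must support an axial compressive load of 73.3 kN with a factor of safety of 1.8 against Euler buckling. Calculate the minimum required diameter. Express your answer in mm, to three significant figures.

Required P_cr = n·P = 1.8 × 73.3 = 131.9 kN
L_e = K·L = 1 × 2.62 = 2.620 m
Required I = P_cr·L_e²/(π²E) = 1.319×10^5 × 2.620² / (π² × 1.06×10^11) = 8.657×10^-7 m⁴
I_req = 8.657×10^5 mm⁴
Solid circle: I = πd⁴/64  ⇒  d = (64I/π)^(1/4) = (64×8.657×10^5/π)^(1/4) = 64.8 mm

d ≈ 64.8 mm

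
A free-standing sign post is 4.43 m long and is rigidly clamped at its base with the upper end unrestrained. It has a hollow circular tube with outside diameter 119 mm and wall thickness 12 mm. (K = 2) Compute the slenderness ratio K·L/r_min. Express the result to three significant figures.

λ ≈ 233

Inner diameter d_i = 119 − 2×12 = 95.00 mm
I = π(d_o⁴ − d_i⁴)/64 = π(119⁴ − 95.00⁴)/64 = 5.845×10^6 mm⁴
A = 4.034×10^3 mm²;  r_min = √(I/A) = √(5.845×10^6/4.034×10^3) = 38.07 mm
L_e = K·L = 2 × 4.43 m = 8.860 m = 8860.0 mm
λ = L_e / r_min = 8860.0 / 38.07 = 233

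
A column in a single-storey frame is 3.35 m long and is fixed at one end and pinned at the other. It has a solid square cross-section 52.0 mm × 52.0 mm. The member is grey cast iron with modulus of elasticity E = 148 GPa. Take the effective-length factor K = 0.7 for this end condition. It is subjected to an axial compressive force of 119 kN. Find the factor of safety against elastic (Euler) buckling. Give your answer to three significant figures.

n ≈ 1.36

I = a⁴/12 = 52.0⁴/12 = 6.093×10^5 mm⁴
I = 6.093×10^5 mm⁴ = 6.093×10^-7 m⁴
Effective length L_e = K·L = 0.7 × 3.35 = 2.345 m
P_cr = π²EI / L_e² = π² × 148×10⁹ × 6.093×10^-7 / 2.345² = 1.618×10^5 N
Factor of safety n = P_cr / P = 161.85 / 119 = 1.36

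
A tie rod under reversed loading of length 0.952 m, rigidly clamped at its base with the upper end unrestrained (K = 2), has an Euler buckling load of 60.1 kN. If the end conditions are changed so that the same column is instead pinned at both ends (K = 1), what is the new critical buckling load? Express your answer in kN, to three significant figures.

P_cr ≈ 240 kN

P_cr ∝ 1/K², so P_cr,new = P_cr,old × (K_old/K_new)² = 60.1 × (2/1)²
= 60.1 × 4.000 = 240 kN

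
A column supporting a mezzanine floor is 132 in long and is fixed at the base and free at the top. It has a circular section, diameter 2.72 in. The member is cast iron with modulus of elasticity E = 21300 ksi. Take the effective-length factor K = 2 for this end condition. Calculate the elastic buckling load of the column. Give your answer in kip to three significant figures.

P_cr ≈ 8.10 kip

I = πd⁴/64 = π×2.72⁴/64 = 2.687 in⁴
Effective length L_e = K·L = 2 × 132 = 264.0 in
P_cr = π²EI / L_e² = π² × 21300×10³ × 2.687 / 264.0² = 8.104×10^3 lb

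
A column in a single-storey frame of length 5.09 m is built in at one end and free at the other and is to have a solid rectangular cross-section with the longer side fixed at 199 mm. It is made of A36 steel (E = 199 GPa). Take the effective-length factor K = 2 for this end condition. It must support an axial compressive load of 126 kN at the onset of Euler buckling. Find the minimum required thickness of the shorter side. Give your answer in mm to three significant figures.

L_e = K·L = 2 × 5.09 = 10.18 m
Required I = P_cr·L_e²/(π²E) = 1.260×10^5 × 10.18² / (π² × 1.99×10^11) = 6.648×10^-6 m⁴
I_req = 6.648×10^6 mm⁴
Rectangle, weak axis: I_min = h·b³/12 with h = 199 mm fixed  ⇒  b = (12I/h)^(1/3) = 73.7 mm

b ≈ 73.7 mm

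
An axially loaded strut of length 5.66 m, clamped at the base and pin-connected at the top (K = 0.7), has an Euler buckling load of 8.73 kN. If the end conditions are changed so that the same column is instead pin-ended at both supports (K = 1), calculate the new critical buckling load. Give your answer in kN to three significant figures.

P_cr ≈ 4.28 kN

P_cr ∝ 1/K², so P_cr,new = P_cr,old × (K_old/K_new)² = 8.73 × (0.7/1)²
= 8.73 × 0.4900 = 4.28 kN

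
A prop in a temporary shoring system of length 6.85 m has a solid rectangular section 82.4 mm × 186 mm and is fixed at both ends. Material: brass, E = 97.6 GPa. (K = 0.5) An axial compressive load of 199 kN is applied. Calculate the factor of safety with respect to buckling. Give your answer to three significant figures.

n ≈ 3.58

Buckling occurs about the weak axis: I_min = h·b³/12 with b = 82.4 mm (the shorter side).
I_min = 186×82.4³/12 = 8.672×10^6 mm⁴
I = 8.672×10^6 mm⁴ = 8.672×10^-6 m⁴
Effective length L_e = K·L = 0.5 × 6.85 = 3.425 m
P_cr = π²EI / L_e² = π² × 97.6×10⁹ × 8.672×10^-6 / 3.425² = 7.121×10^5 N
Factor of safety n = P_cr / P = 712.10 / 199 = 3.58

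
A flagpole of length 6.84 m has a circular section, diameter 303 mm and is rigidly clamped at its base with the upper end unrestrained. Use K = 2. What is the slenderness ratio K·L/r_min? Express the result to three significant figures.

λ ≈ 181

For a solid circle r = d/4 = 303/4 = 75.75 mm
L_e = K·L = 2 × 6.84 m = 13.68 m = 13680 mm
λ = L_e / r_min = 13680 / 75.75 = 181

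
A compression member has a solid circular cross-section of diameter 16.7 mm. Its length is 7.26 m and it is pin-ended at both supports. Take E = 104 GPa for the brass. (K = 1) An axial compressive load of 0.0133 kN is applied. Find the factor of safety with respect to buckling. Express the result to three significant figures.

I = πd⁴/64 = π×16.7⁴/64 = 3.818×10^3 mm⁴
I = 3.818×10^3 mm⁴ = 3.818×10^-9 m⁴
Effective length L_e = K·L = 1 × 7.26 = 7.260 m
P_cr = π²EI / L_e² = π² × 104×10⁹ × 3.818×10^-9 / 7.260² = 74.35 N
Factor of safety n = P_cr / P = 0.074353 / 0.0133 = 5.59

n ≈ 5.59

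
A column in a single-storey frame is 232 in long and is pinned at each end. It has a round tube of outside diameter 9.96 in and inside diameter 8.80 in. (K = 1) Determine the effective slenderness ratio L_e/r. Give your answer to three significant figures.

λ ≈ 69.8

d_o = 9.96 in, d_i = 8.80 in
I = π(d_o⁴ − d_i⁴)/64 = π(9.96⁴ − 8.800⁴)/64 = 188.7 in⁴
A = 17.09 in²;  r_min = √(I/A) = √(188.7/17.09) = 3.323 in
L_e = K·L = 1 × 232 = 232.0 in
λ = L_e / r_min = 232.00 / 3.323 = 69.8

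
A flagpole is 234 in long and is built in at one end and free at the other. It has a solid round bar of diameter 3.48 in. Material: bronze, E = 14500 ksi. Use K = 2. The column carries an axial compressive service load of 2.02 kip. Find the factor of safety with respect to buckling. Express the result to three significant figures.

I = πd⁴/64 = π×3.48⁴/64 = 7.199 in⁴
Effective length L_e = K·L = 2 × 234 = 468.0 in
P_cr = π²EI / L_e² = π² × 14500×10³ × 7.199 / 468.0² = 4.704×10^3 lb
Factor of safety n = P_cr / P = 4.7040 / 2.02 = 2.33

n ≈ 2.33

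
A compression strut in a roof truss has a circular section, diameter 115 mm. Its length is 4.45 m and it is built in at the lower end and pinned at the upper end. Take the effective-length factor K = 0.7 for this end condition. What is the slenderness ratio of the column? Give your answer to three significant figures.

I = πd⁴/64 = π×115⁴/64 = 8.585×10^6 mm⁴
A = 1.039×10^4 mm²;  r_min = √(I/A) = √(8.585×10^6/1.039×10^4) = 28.75 mm
L_e = K·L = 0.7 × 4.45 m = 3.115 m = 3115.0 mm
λ = L_e / r_min = 3115.0 / 28.75 = 108

λ ≈ 108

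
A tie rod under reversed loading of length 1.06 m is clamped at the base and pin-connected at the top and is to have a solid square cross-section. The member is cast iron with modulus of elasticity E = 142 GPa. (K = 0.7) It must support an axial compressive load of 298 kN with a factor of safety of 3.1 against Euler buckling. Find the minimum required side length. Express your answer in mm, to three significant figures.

a ≈ 45.7 mm

Required P_cr = n·P = 3.1 × 298 = 923.8 kN
L_e = K·L = 0.7 × 1.06 = 0.7420 m
Required I = P_cr·L_e²/(π²E) = 9.238×10^5 × 0.7420² / (π² × 1.42×10^11) = 3.629×10^-7 m⁴
I_req = 3.629×10^5 mm⁴
Solid square: I = a⁴/12  ⇒  a = (12I)^(1/4) = (12×3.629×10^5)^(1/4) = 45.7 mm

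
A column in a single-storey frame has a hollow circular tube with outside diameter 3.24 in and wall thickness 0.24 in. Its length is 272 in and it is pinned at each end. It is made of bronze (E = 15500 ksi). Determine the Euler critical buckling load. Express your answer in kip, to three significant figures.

Inner diameter d_i = 3.24 − 2×0.24 = 2.760 in
I = π(d_o⁴ − d_i⁴)/64 = π(3.24⁴ − 2.760⁴)/64 = 2.561 in⁴
Effective length L_e = K·L = 1 × 272 = 272.0 in
P_cr = π²EI / L_e² = π² × 15500×10³ × 2.561 / 272.0² = 5.295×10^3 lb

P_cr ≈ 5.30 kip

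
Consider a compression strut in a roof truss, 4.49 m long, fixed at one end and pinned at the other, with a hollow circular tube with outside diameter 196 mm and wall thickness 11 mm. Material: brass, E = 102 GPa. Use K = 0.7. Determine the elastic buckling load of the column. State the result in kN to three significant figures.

P_cr ≈ 2800 kN

Inner diameter d_i = 196 − 2×11 = 174.0 mm
I = π(d_o⁴ − d_i⁴)/64 = π(196⁴ − 174.0⁴)/64 = 2.745×10^7 mm⁴
I = 2.745×10^7 mm⁴ = 2.745×10^-5 m⁴
Effective length L_e = K·L = 0.7 × 4.49 = 3.143 m
P_cr = π²EI / L_e² = π² × 102×10⁹ × 2.745×10^-5 / 3.143² = 2.797×10^6 N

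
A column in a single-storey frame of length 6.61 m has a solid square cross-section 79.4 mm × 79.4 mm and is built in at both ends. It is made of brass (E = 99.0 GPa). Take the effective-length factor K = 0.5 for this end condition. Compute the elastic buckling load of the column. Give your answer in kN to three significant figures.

I = a⁴/12 = 79.4⁴/12 = 3.312×10^6 mm⁴
I = 3.312×10^6 mm⁴ = 3.312×10^-6 m⁴
Effective length L_e = K·L = 0.5 × 6.61 = 3.305 m
P_cr = π²EI / L_e² = π² × 99.0×10⁹ × 3.312×10^-6 / 3.305² = 2.963×10^5 N

P_cr ≈ 296 kN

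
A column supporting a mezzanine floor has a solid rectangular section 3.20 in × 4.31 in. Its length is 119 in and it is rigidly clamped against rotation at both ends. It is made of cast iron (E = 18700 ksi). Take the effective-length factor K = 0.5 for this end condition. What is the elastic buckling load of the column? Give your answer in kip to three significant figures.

P_cr ≈ 614 kip

Buckling occurs about the weak axis: I_min = h·b³/12 with b = 3.20 in (the shorter side).
I_min = 4.31×3.20³/12 = 11.77 in⁴
Effective length L_e = K·L = 0.5 × 119 = 59.50 in
P_cr = π²EI / L_e² = π² × 18700×10³ × 11.77 / 59.50² = 6.136×10^5 lb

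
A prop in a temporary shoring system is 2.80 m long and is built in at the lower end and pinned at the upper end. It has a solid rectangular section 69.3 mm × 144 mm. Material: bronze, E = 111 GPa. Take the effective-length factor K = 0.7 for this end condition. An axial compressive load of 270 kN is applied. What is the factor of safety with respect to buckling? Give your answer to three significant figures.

n ≈ 4.22

Buckling occurs about the weak axis: I_min = h·b³/12 with b = 69.3 mm (the shorter side).
I_min = 144×69.3³/12 = 3.994×10^6 mm⁴
I = 3.994×10^6 mm⁴ = 3.994×10^-6 m⁴
Effective length L_e = K·L = 0.7 × 2.80 = 1.960 m
P_cr = π²EI / L_e² = π² × 111×10⁹ × 3.994×10^-6 / 1.960² = 1.139×10^6 N
Factor of safety n = P_cr / P = 1138.9 / 270 = 4.22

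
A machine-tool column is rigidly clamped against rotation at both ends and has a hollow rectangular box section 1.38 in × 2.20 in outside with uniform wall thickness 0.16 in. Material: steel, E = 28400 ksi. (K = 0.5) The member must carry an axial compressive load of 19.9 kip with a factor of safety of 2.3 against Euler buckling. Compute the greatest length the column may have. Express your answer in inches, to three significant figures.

Inner dimensions: h_i = 2.20 − 2×0.16 = 1.880 in, b_i = 1.38 − 2×0.16 = 1.060 in
Weak-axis I_min = (h_o·b_o³ − h_i·b_i³)/12 with b_o = 1.38, b_i = 1.060 in (shorter outer/inner sides).
I_min = (2.20×1.38³ − 1.880×1.060³)/12 = 0.2952 in⁴
Required critical load P_cr = n·P = 2.3 × 19.9 = 45.77 kip = 4.577×10^4 lb
From P_cr = π²EI/(K·L)²:  L = (1/K)·√(π²EI/P_cr) = (1/0.5)·√(π²×2.84×10^7×0.2952/4.577×10^4)
L = 85.0 in

L_max ≈ 85.0 in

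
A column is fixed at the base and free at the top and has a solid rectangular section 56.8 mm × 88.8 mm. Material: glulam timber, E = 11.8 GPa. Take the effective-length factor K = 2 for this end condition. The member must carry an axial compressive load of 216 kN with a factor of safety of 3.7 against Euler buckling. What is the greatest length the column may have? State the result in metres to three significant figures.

Buckling occurs about the weak axis: I_min = h·b³/12 with b = 56.8 mm (the shorter side).
I_min = 88.8×56.8³/12 = 1.356×10^6 mm⁴
I = 1.356×10^-6 m⁴
Required critical load P_cr = n·P = 3.7 × 216 = 799.2 kN = 7.992×10^5 N
From P_cr = π²EI/(K·L)²:  L = (1/K)·√(π²EI/P_cr) = (1/2)·√(π²×1.18×10^10×1.356×10^-6/7.992×10^5)
L = 0.222 m

L_max ≈ 0.222 m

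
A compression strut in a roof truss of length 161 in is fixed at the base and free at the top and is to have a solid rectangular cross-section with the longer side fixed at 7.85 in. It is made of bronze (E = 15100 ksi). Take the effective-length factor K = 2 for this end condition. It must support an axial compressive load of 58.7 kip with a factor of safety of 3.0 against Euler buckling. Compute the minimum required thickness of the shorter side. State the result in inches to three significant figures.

b ≈ 5.72 in

Required P_cr = n·P = 3.0 × 58.7 = 176.1 kip
L_e = K·L = 2 × 161 = 322.0 in
Required I = P_cr·L_e²/(π²E) = 1.761×10^5 × 322.0² / (π² × 1.51×10^7) = 122.5 in⁴
Rectangle, weak axis: I_min = h·b³/12 with h = 7.85 in fixed  ⇒  b = (12I/h)^(1/3) = 5.72 in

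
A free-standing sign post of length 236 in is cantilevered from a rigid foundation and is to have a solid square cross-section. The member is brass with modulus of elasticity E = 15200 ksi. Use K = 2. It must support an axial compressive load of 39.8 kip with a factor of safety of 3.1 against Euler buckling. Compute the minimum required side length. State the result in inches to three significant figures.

a ≈ 6.85 in

Required P_cr = n·P = 3.1 × 39.8 = 123.4 kip
L_e = K·L = 2 × 236 = 472.0 in
Required I = P_cr·L_e²/(π²E) = 1.234×10^5 × 472.0² / (π² × 1.52×10^7) = 183.2 in⁴
Solid square: I = a⁴/12  ⇒  a = (12I)^(1/4) = (12×183.2)^(1/4) = 6.85 in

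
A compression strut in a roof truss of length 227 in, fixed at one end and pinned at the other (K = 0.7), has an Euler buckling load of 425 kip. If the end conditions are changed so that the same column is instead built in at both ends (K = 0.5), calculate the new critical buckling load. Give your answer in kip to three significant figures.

P_cr ∝ 1/K², so P_cr,new = P_cr,old × (K_old/K_new)² = 425 × (0.7/0.5)²
= 425 × 1.960 = 833 kip

P_cr ≈ 833 kip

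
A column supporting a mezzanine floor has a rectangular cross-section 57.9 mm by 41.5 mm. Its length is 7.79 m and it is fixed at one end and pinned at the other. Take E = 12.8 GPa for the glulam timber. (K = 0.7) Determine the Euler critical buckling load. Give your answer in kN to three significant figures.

P_cr ≈ 1.47 kN

Buckling occurs about the weak axis: I_min = h·b³/12 with b = 41.5 mm (the shorter side).
I_min = 57.9×41.5³/12 = 3.449×10^5 mm⁴
I = 3.449×10^5 mm⁴ = 3.449×10^-7 m⁴
Effective length L_e = K·L = 0.7 × 7.79 = 5.453 m
P_cr = π²EI / L_e² = π² × 12.8×10⁹ × 3.449×10^-7 / 5.453² = 1.465×10^3 N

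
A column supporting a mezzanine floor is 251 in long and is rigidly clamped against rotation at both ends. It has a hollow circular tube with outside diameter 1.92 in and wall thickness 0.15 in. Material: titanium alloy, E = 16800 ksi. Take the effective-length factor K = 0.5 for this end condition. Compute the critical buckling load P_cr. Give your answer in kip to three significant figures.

P_cr ≈ 3.46 kip

Inner diameter d_i = 1.92 − 2×0.15 = 1.620 in
I = π(d_o⁴ − d_i⁴)/64 = π(1.92⁴ − 1.620⁴)/64 = 0.3290 in⁴
Effective length L_e = K·L = 0.5 × 251 = 125.5 in
P_cr = π²EI / L_e² = π² × 16800×10³ × 0.3290 / 125.5² = 3.463×10^3 lb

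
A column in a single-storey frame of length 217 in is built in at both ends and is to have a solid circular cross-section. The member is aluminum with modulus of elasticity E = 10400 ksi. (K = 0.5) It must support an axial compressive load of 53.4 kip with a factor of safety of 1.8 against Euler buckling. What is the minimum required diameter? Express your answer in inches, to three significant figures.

d ≈ 3.87 in

Required P_cr = n·P = 1.8 × 53.4 = 96.12 kip
L_e = K·L = 0.5 × 217 = 108.5 in
Required I = P_cr·L_e²/(π²E) = 9.612×10^4 × 108.5² / (π² × 1.04×10^7) = 11.02 in⁴
Solid circle: I = πd⁴/64  ⇒  d = (64I/π)^(1/4) = (64×11.02/π)^(1/4) = 3.87 in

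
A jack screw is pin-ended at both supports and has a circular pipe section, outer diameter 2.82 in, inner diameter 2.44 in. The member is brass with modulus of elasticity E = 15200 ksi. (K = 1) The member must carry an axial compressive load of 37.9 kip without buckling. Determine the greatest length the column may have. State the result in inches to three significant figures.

L_max ≈ 73.5 in

d_o = 2.82 in, d_i = 2.44 in
I = π(d_o⁴ − d_i⁴)/64 = π(2.82⁴ − 2.440⁴)/64 = 1.364 in⁴
At the buckling limit P_cr = P = 3.790×10^4 lb
From P_cr = π²EI/(K·L)²:  L = (1/K)·√(π²EI/P_cr) = (1/1)·√(π²×1.52×10^7×1.364/3.790×10^4)
L = 73.5 in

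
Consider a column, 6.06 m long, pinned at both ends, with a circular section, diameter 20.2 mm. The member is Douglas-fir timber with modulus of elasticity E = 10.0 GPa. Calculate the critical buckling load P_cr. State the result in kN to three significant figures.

P_cr ≈ 0.0220 kN

I = πd⁴/64 = π×20.2⁴/64 = 8.173×10^3 mm⁴
I = 8.173×10^3 mm⁴ = 8.173×10^-9 m⁴
Effective length L_e = K·L = 1 × 6.06 = 6.060 m
P_cr = π²EI / L_e² = π² × 10.0×10⁹ × 8.173×10^-9 / 6.060² = 21.96 N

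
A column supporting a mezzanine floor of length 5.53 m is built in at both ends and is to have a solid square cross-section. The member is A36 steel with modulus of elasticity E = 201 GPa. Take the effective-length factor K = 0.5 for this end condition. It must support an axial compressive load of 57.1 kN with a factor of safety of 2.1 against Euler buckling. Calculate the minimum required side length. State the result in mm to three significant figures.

a ≈ 48.5 mm

Required P_cr = n·P = 2.1 × 57.1 = 119.9 kN
L_e = K·L = 0.5 × 5.53 = 2.765 m
Required I = P_cr·L_e²/(π²E) = 1.199×10^5 × 2.765² / (π² × 2.01×10^11) = 4.621×10^-7 m⁴
I_req = 4.621×10^5 mm⁴
Solid square: I = a⁴/12  ⇒  a = (12I)^(1/4) = (12×4.621×10^5)^(1/4) = 48.5 mm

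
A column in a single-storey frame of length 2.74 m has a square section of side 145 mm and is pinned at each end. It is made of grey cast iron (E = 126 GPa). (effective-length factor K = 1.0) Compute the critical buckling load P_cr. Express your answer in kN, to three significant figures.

I = a⁴/12 = 145⁴/12 = 3.684×10^7 mm⁴
I = 3.684×10^7 mm⁴ = 3.684×10^-5 m⁴
Effective length L_e = K·L = 1 × 2.74 = 2.740 m
P_cr = π²EI / L_e² = π² × 126×10⁹ × 3.684×10^-5 / 2.740² = 6.102×10^6 N

P_cr ≈ 6100 kN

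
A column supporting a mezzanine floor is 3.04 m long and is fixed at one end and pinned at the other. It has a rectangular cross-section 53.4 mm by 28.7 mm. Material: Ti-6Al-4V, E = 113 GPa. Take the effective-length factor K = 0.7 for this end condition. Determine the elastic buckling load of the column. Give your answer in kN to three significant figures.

P_cr ≈ 25.9 kN

Buckling occurs about the weak axis: I_min = h·b³/12 with b = 28.7 mm (the shorter side).
I_min = 53.4×28.7³/12 = 1.052×10^5 mm⁴
I = 1.052×10^5 mm⁴ = 1.052×10^-7 m⁴
Effective length L_e = K·L = 0.7 × 3.04 = 2.128 m
P_cr = π²EI / L_e² = π² × 113×10⁹ × 1.052×10^-7 / 2.128² = 2.591×10^4 N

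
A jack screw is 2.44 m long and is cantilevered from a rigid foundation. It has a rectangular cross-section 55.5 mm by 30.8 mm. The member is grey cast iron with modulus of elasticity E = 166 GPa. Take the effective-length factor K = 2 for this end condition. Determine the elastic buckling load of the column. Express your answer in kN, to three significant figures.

Buckling occurs about the weak axis: I_min = h·b³/12 with b = 30.8 mm (the shorter side).
I_min = 55.5×30.8³/12 = 1.351×10^5 mm⁴
I = 1.351×10^5 mm⁴ = 1.351×10^-7 m⁴
Effective length L_e = K·L = 2 × 2.44 = 4.880 m
P_cr = π²EI / L_e² = π² × 166×10⁹ × 1.351×10^-7 / 4.880² = 9.297×10^3 N

P_cr ≈ 9.30 kN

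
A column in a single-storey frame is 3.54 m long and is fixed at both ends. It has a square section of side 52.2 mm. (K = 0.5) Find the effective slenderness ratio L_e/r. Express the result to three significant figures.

λ ≈ 117

For a square r = a/√12 = 52.2/√12 = 15.07 mm
L_e = K·L = 0.5 × 3.54 m = 1.770 m = 1770.0 mm
λ = L_e / r_min = 1770.0 / 15.07 = 117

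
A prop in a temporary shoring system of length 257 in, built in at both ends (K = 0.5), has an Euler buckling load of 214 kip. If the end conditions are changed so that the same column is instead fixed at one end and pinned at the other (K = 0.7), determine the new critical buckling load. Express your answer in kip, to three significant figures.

P_cr ≈ 109 kip

P_cr ∝ 1/K², so P_cr,new = P_cr,old × (K_old/K_new)² = 214 × (0.5/0.7)²
= 214 × 0.5102 = 109 kip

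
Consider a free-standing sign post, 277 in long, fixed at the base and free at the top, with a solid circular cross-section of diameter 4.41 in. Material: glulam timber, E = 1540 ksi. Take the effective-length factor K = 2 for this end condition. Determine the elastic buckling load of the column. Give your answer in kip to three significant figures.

P_cr ≈ 0.919 kip

I = πd⁴/64 = π×4.41⁴/64 = 18.57 in⁴
Effective length L_e = K·L = 2 × 277 = 554.0 in
P_cr = π²EI / L_e² = π² × 1540×10³ × 18.57 / 554.0² = 919.4 lb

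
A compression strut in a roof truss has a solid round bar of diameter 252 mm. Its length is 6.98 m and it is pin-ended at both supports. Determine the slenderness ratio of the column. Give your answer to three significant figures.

For a solid circle r = d/4 = 252/4 = 63.00 mm
L_e = K·L = 1 × 6.98 m = 6.980 m = 6980.0 mm
λ = L_e / r_min = 6980.0 / 63.00 = 111

λ ≈ 111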